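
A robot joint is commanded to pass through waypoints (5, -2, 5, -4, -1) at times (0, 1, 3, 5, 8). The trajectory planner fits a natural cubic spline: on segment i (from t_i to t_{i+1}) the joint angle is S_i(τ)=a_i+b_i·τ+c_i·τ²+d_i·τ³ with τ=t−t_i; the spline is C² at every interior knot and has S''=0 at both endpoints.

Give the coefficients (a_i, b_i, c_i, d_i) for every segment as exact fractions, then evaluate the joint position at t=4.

Δ: Δ0=-7, Δ1=7/2, Δ2=-9/2, Δ3=1
row 1: diag=6, rhs=63; c'=1/3, d'=21/2
row 2: denom=8−2·1/3=22/3; d'=(-48−2·21/2)/(22/3)=-207/22
row 3: denom=10−2·3/11=104/11; d'=(33−2·-207/22)/(104/11)=285/52
back: M3=285/52
back: M2=-207/22−3/11·285/52=-567/52
back: M1=21/2−1/3·-567/52=735/52
M: M0=0, M1=735/52, M2=-567/52, M3=285/52, M4=0
seg 0: a=5, c=M0/2=0, d=(M1−M0)/(6·1)=245/104, b=Δ0−h0·(2M0+M1)/6=-973/104
seg 1: a=-2, c=M1/2=735/104, d=(M2−M1)/(6·2)=-217/104, b=Δ1−h1·(2M1+M2)/6=-119/52
seg 2: a=5, c=M2/2=-567/104, d=(M3−M2)/(6·2)=71/52, b=Δ2−h2·(2M2+M3)/6=49/52
seg 3: a=-4, c=M3/2=285/104, d=(M4−M3)/(6·3)=-95/312, b=Δ3−h3·(2M3+M4)/6=-233/52
t_q=4 → seg 2, τ=1; S=5+49/52·τ+-567/104·τ²+71/52·τ³=193/104

  seg 0: a=5 b=-973/104 c=0 d=245/104
  seg 1: a=-2 b=-119/52 c=735/104 d=-217/104
  seg 2: a=5 b=49/52 c=-567/104 d=71/52
  seg 3: a=-4 b=-233/52 c=285/104 d=-95/312
S(4) = 193/104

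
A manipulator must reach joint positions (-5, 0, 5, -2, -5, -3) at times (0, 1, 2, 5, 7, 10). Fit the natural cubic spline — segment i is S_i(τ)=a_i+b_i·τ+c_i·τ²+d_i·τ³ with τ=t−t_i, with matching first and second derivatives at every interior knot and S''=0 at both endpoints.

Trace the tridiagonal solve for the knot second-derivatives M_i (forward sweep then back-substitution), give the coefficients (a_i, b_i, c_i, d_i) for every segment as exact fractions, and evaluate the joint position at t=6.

Δ: Δ0=5, Δ1=5, Δ2=-7/3, Δ3=-3/2, Δ4=2/3
row 1: diag=4, rhs=0; c'=1/4, d'=0
row 2: denom=8−1·1/4=31/4; d'=(-44−1·0)/(31/4)=-176/31
row 3: denom=10−3·12/31=274/31; d'=(5−3·-176/31)/(274/31)=683/274
row 4: denom=10−2·31/137=1308/137; d'=(13−2·683/274)/(1308/137)=183/218
back: M4=183/218
back: M3=683/274−31/137·183/218=251/109
back: M2=-176/31−12/31·251/109=-716/109
back: M1=0−1/4·-716/109=179/109
M: M0=0, M1=179/109, M2=-716/109, M3=251/109, M4=183/218, M5=0
seg 0: a=-5, c=M0/2=0, d=(M1−M0)/(6·1)=179/654, b=Δ0−h0·(2M0+M1)/6=3091/654
seg 1: a=0, c=M1/2=179/218, d=(M2−M1)/(6·1)=-895/654, b=Δ1−h1·(2M1+M2)/6=1814/327
seg 2: a=5, c=M2/2=-358/109, d=(M3−M2)/(6·3)=967/1962, b=Δ2−h2·(2M2+M3)/6=2017/654
seg 3: a=-2, c=M3/2=251/218, d=(M4−M3)/(6·2)=-319/2616, b=Δ3−h3·(2M3+M4)/6=-1084/327
seg 4: a=-5, c=M4/2=183/436, d=(M5−M4)/(6·3)=-61/1308, b=Δ4−h4·(2M4+M5)/6=-113/654
t_q=6 → seg 3, τ=1; S=-2+-1084/327·τ+251/218·τ²+-319/2616·τ³=-3737/872

  seg 0: a=-5 b=3091/654 c=0 d=179/654
  seg 1: a=0 b=1814/327 c=179/218 d=-895/654
  seg 2: a=5 b=2017/654 c=-358/109 d=967/1962
  seg 3: a=-2 b=-1084/327 c=251/218 d=-319/2616
  seg 4: a=-5 b=-113/654 c=183/436 d=-61/1308
S(6) = -3737/872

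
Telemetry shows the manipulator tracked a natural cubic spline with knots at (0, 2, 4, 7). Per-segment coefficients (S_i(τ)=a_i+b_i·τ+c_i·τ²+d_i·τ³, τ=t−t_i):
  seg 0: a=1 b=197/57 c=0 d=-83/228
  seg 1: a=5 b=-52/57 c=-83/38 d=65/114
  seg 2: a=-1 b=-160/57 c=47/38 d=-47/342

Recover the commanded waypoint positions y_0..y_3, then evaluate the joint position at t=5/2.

y_0=1 y_1=5 y_2=-1 y_3=-2
S(5/2) = 1237/304

y_0 = S_0(0) = a_0 = 1
y_1 = S_1(0) = a_1 = 5
y_2 = S_2(0) = a_2 = -1
y_3 = S_2(3) = -2
t_q=5/2 is in segment 1 (τ=1/2); S_1(τ)=1237/304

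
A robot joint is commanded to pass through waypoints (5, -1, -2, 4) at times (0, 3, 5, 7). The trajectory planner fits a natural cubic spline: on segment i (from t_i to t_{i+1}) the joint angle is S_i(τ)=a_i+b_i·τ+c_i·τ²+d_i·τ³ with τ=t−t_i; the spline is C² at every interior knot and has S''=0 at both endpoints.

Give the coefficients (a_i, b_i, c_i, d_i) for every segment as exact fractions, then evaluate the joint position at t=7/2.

Δ: Δ0=-2, Δ1=-1/2, Δ2=3
row 1: diag=10, rhs=9; c'=1/5, d'=9/10
row 2: denom=8−2·1/5=38/5; d'=(21−2·9/10)/(38/5)=48/19
back: M2=48/19
back: M1=9/10−1/5·48/19=15/38
M: M0=0, M1=15/38, M2=48/19, M3=0
seg 0: a=5, c=M0/2=0, d=(M1−M0)/(6·3)=5/228, b=Δ0−h0·(2M0+M1)/6=-167/76
seg 1: a=-1, c=M1/2=15/76, d=(M2−M1)/(6·2)=27/152, b=Δ1−h1·(2M1+M2)/6=-61/38
seg 2: a=-2, c=M2/2=24/19, d=(M3−M2)/(6·2)=-4/19, b=Δ2−h2·(2M2+M3)/6=25/19
t_q=7/2 → seg 1, τ=1/2; S=-1+-61/38·τ+15/76·τ²+27/152·τ³=-2105/1216

  seg 0: a=5 b=-167/76 c=0 d=5/228
  seg 1: a=-1 b=-61/38 c=15/76 d=27/152
  seg 2: a=-2 b=25/19 c=24/19 d=-4/19
S(7/2) = -2105/1216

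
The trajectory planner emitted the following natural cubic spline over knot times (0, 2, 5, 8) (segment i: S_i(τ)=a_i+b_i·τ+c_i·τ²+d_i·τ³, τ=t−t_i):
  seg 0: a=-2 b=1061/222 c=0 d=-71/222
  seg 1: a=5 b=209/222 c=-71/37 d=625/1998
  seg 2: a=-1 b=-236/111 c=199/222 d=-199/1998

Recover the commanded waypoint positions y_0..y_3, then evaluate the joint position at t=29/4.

y_0=-2 y_1=5 y_2=-1 y_3=-2
S(29/4) = -11273/4736

y_0 = S_0(0) = a_0 = -2
y_1 = S_1(0) = a_1 = 5
y_2 = S_2(0) = a_2 = -1
y_3 = S_2(3) = -2
t_q=29/4 is in segment 2 (τ=9/4); S_2(τ)=-11273/4736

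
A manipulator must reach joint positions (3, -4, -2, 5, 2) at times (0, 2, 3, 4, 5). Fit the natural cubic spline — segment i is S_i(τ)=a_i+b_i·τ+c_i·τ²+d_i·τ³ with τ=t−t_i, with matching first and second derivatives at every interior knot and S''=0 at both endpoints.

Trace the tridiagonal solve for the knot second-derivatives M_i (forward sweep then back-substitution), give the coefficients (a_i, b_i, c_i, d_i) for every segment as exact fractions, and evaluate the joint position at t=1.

Δ: Δ0=-7/2, Δ1=2, Δ2=7, Δ3=-3
row 1: diag=6, rhs=33; c'=1/6, d'=11/2
row 2: denom=4−1·1/6=23/6; d'=(30−1·11/2)/(23/6)=147/23
row 3: denom=4−1·6/23=86/23; d'=(-60−1·147/23)/(86/23)=-1527/86
back: M3=-1527/86
back: M2=147/23−6/23·-1527/86=474/43
back: M1=11/2−1/6·474/43=315/86
M: M0=0, M1=315/86, M2=474/43, M3=-1527/86, M4=0
seg 0: a=3, c=M0/2=0, d=(M1−M0)/(6·2)=105/344, b=Δ0−h0·(2M0+M1)/6=-203/43
seg 1: a=-4, c=M1/2=315/172, d=(M2−M1)/(6·1)=211/172, b=Δ1−h1·(2M1+M2)/6=-91/86
seg 2: a=-2, c=M2/2=237/43, d=(M3−M2)/(6·1)=-825/172, b=Δ2−h2·(2M2+M3)/6=1081/172
seg 3: a=5, c=M3/2=-1527/172, d=(M4−M3)/(6·1)=509/172, b=Δ3−h3·(2M3+M4)/6=251/86
t_q=1 → seg 0, τ=1; S=3+-203/43·τ+0·τ²+105/344·τ³=-487/344

  seg 0: a=3 b=-203/43 c=0 d=105/344
  seg 1: a=-4 b=-91/86 c=315/172 d=211/172
  seg 2: a=-2 b=1081/172 c=237/43 d=-825/172
  seg 3: a=5 b=251/86 c=-1527/172 d=509/172
S(1) = -487/344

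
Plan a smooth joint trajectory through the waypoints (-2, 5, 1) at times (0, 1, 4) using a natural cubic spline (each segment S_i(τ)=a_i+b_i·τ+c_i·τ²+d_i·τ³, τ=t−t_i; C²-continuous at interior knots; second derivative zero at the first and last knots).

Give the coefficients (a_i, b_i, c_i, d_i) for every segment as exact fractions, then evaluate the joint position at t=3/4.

Δ: Δ0=7, Δ1=-4/3
row 1: diag=8, rhs=-50; c'=3/8, d'=-25/4
back: M1=-25/4
M: M0=0, M1=-25/4, M2=0
seg 0: a=-2, c=M0/2=0, d=(M1−M0)/(6·1)=-25/24, b=Δ0−h0·(2M0+M1)/6=193/24
seg 1: a=5, c=M1/2=-25/8, d=(M2−M1)/(6·3)=25/72, b=Δ1−h1·(2M1+M2)/6=59/12
t_q=3/4 → seg 0, τ=3/4; S=-2+193/24·τ+0·τ²+-25/24·τ³=1839/512

  seg 0: a=-2 b=193/24 c=0 d=-25/24
  seg 1: a=5 b=59/12 c=-25/8 d=25/72
S(3/4) = 1839/512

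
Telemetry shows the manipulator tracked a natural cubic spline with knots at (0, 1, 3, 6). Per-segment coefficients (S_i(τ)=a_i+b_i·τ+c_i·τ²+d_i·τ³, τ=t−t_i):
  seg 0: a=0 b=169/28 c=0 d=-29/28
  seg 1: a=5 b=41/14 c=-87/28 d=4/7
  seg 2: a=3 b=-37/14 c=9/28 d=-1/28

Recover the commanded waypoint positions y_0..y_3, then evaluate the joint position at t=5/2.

y_0=0 y_1=5 y_2=3 y_3=-3
S(5/2) = 485/112

y_0 = S_0(0) = a_0 = 0
y_1 = S_1(0) = a_1 = 5
y_2 = S_2(0) = a_2 = 3
y_3 = S_2(3) = -3
t_q=5/2 is in segment 1 (τ=3/2); S_1(τ)=485/112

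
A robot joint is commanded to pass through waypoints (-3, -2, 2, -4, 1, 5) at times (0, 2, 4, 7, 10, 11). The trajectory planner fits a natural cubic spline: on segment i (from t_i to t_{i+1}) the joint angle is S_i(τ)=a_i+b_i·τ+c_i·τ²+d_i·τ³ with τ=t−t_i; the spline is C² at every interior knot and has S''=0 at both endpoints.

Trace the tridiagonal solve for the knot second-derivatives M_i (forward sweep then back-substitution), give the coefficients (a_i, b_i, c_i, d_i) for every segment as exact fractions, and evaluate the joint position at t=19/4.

  seg 0: a=-3 b=-259/1509 c=0 d=2027/12072
  seg 1: a=-2 b=5563/3018 c=2027/2012 d=-701/1509
  seg 2: a=2 b=901/3018 c=-3581/2012 d=18355/54324
  seg 3: a=-4 b=-7591/6036 c=1903/1509 d=-5185/54324
  seg 4: a=1 b=11263/3018 c=809/2012 d=-809/6036
S(19/4) = 175807/128768

Δ: Δ0=1/2, Δ1=2, Δ2=-2, Δ3=5/3, Δ4=4
row 1: diag=8, rhs=9; c'=1/4, d'=9/8
row 2: denom=10−2·1/4=19/2; d'=(-24−2·9/8)/(19/2)=-105/38
row 3: denom=12−3·6/19=210/19; d'=(22−3·-105/38)/(210/19)=1151/420
row 4: denom=8−3·19/70=503/70; d'=(14−3·1151/420)/(503/70)=809/1006
back: M4=809/1006
back: M3=1151/420−19/70·809/1006=3806/1509
back: M2=-105/38−6/19·3806/1509=-3581/1006
back: M1=9/8−1/4·-3581/1006=2027/1006
M: M0=0, M1=2027/1006, M2=-3581/1006, M3=3806/1509, M4=809/1006, M5=0
seg 0: a=-3, c=M0/2=0, d=(M1−M0)/(6·2)=2027/12072, b=Δ0−h0·(2M0+M1)/6=-259/1509
seg 1: a=-2, c=M1/2=2027/2012, d=(M2−M1)/(6·2)=-701/1509, b=Δ1−h1·(2M1+M2)/6=5563/3018
seg 2: a=2, c=M2/2=-3581/2012, d=(M3−M2)/(6·3)=18355/54324, b=Δ2−h2·(2M2+M3)/6=901/3018
seg 3: a=-4, c=M3/2=1903/1509, d=(M4−M3)/(6·3)=-5185/54324, b=Δ3−h3·(2M3+M4)/6=-7591/6036
seg 4: a=1, c=M4/2=809/2012, d=(M5−M4)/(6·1)=-809/6036, b=Δ4−h4·(2M4+M5)/6=11263/3018
t_q=19/4 → seg 2, τ=3/4; S=2+901/3018·τ+-3581/2012·τ²+18355/54324·τ³=175807/128768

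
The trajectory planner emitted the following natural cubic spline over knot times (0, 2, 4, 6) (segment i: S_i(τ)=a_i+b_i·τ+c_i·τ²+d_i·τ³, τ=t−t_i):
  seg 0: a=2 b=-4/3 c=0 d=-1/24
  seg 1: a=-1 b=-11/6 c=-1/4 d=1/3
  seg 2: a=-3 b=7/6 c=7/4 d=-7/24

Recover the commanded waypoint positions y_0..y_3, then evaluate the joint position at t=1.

y_0 = S_0(0) = a_0 = 2
y_1 = S_1(0) = a_1 = -1
y_2 = S_2(0) = a_2 = -3
y_3 = S_2(2) = 4
t_q=1 is in segment 0 (τ=1); S_0(τ)=5/8

y_0=2 y_1=-1 y_2=-3 y_3=4
S(1) = 5/8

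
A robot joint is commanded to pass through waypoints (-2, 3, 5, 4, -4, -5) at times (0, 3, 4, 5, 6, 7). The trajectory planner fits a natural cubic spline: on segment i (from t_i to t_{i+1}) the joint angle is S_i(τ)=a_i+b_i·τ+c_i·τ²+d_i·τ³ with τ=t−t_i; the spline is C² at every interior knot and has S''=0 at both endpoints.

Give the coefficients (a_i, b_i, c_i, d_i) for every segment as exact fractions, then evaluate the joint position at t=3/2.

Δ: Δ0=5/3, Δ1=2, Δ2=-1, Δ3=-8, Δ4=-1
row 1: diag=8, rhs=2; c'=1/8, d'=1/4
row 2: denom=4−1·1/8=31/8; d'=(-18−1·1/4)/(31/8)=-146/31
row 3: denom=4−1·8/31=116/31; d'=(-42−1·-146/31)/(116/31)=-289/29
row 4: denom=4−1·31/116=433/116; d'=(42−1·-289/29)/(433/116)=6028/433
back: M4=6028/433
back: M3=-289/29−31/116·6028/433=-5926/433
back: M2=-146/31−8/31·-5926/433=-510/433
back: M1=1/4−1/8·-510/433=172/433
M: M0=0, M1=172/433, M2=-510/433, M3=-5926/433, M4=6028/433, M5=0
seg 0: a=-2, c=M0/2=0, d=(M1−M0)/(6·3)=86/3897, b=Δ0−h0·(2M0+M1)/6=1907/1299
seg 1: a=3, c=M1/2=86/433, d=(M2−M1)/(6·1)=-341/1299, b=Δ1−h1·(2M1+M2)/6=2681/1299
seg 2: a=5, c=M2/2=-255/433, d=(M3−M2)/(6·1)=-2708/1299, b=Δ2−h2·(2M2+M3)/6=2174/1299
seg 3: a=4, c=M3/2=-2963/433, d=(M4−M3)/(6·1)=5977/1299, b=Δ3−h3·(2M3+M4)/6=-7480/1299
seg 4: a=-4, c=M4/2=3014/433, d=(M5−M4)/(6·1)=-3014/1299, b=Δ4−h4·(2M4+M5)/6=-7327/1299
t_q=3/2 → seg 0, τ=3/2; S=-2+1907/1299·τ+0·τ²+86/3897·τ³=479/1732

  seg 0: a=-2 b=1907/1299 c=0 d=86/3897
  seg 1: a=3 b=2681/1299 c=86/433 d=-341/1299
  seg 2: a=5 b=2174/1299 c=-255/433 d=-2708/1299
  seg 3: a=4 b=-7480/1299 c=-2963/433 d=5977/1299
  seg 4: a=-4 b=-7327/1299 c=3014/433 d=-3014/1299
S(3/2) = 479/1732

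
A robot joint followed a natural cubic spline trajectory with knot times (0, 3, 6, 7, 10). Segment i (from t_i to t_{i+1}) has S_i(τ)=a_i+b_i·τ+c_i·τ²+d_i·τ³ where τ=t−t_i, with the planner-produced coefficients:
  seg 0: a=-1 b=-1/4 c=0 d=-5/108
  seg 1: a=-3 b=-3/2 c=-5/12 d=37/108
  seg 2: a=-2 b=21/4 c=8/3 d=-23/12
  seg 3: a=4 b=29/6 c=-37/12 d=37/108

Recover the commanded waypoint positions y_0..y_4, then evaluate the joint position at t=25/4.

y_0=-1 y_1=-3 y_2=-2 y_3=4 y_4=0
S(25/4) = -141/256

y_0 = S_0(0) = a_0 = -1
y_1 = S_1(0) = a_1 = -3
y_2 = S_2(0) = a_2 = -2
y_3 = S_3(0) = a_3 = 4
y_4 = S_3(3) = 0
t_q=25/4 is in segment 2 (τ=1/4); S_2(τ)=-141/256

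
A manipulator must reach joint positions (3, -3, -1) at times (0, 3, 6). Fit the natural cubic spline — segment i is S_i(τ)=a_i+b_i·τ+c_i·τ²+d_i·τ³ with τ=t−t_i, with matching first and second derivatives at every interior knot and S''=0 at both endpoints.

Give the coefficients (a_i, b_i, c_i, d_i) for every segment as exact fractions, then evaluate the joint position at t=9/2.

Δ: Δ0=-2, Δ1=2/3
row 1: diag=12, rhs=16; c'=1/4, d'=4/3
back: M1=4/3
M: M0=0, M1=4/3, M2=0
seg 0: a=3, c=M0/2=0, d=(M1−M0)/(6·3)=2/27, b=Δ0−h0·(2M0+M1)/6=-8/3
seg 1: a=-3, c=M1/2=2/3, d=(M2−M1)/(6·3)=-2/27, b=Δ1−h1·(2M1+M2)/6=-2/3
t_q=9/2 → seg 1, τ=3/2; S=-3+-2/3·τ+2/3·τ²+-2/27·τ³=-11/4

  seg 0: a=3 b=-8/3 c=0 d=2/27
  seg 1: a=-3 b=-2/3 c=2/3 d=-2/27
S(9/2) = -11/4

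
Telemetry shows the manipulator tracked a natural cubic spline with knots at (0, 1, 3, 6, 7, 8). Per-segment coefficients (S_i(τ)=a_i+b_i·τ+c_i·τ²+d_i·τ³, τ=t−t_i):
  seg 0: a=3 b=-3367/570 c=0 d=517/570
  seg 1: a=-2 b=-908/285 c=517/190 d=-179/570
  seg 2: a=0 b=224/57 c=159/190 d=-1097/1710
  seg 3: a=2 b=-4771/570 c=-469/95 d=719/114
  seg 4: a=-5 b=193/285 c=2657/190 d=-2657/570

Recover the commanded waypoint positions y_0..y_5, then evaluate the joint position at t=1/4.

y_0=3 y_1=-2 y_2=0 y_3=2 y_4=-5 y_5=5
S(1/4) = 3739/2432

y_0 = S_0(0) = a_0 = 3
y_1 = S_1(0) = a_1 = -2
y_2 = S_2(0) = a_2 = 0
y_3 = S_3(0) = a_3 = 2
y_4 = S_4(0) = a_4 = -5
y_5 = S_4(1) = 5
t_q=1/4 is in segment 0 (τ=1/4); S_0(τ)=3739/2432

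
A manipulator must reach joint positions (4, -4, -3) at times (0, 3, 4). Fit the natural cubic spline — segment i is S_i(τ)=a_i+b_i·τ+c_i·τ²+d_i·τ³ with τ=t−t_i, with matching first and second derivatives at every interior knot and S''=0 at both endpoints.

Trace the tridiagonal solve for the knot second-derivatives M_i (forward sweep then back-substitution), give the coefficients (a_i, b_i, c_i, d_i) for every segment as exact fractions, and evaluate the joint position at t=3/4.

  seg 0: a=4 b=-97/24 c=0 d=11/72
  seg 1: a=-4 b=1/12 c=11/8 d=-11/24
S(3/4) = 529/512

Δ: Δ0=-8/3, Δ1=1
row 1: diag=8, rhs=22; c'=1/8, d'=11/4
back: M1=11/4
M: M0=0, M1=11/4, M2=0
seg 0: a=4, c=M0/2=0, d=(M1−M0)/(6·3)=11/72, b=Δ0−h0·(2M0+M1)/6=-97/24
seg 1: a=-4, c=M1/2=11/8, d=(M2−M1)/(6·1)=-11/24, b=Δ1−h1·(2M1+M2)/6=1/12
t_q=3/4 → seg 0, τ=3/4; S=4+-97/24·τ+0·τ²+11/72·τ³=529/512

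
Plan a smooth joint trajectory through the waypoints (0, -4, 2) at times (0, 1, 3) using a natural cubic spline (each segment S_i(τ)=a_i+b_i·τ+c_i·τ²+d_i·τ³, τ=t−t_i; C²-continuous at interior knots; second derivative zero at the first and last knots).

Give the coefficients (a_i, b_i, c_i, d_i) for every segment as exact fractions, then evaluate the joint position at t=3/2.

Δ: Δ0=-4, Δ1=3
row 1: diag=6, rhs=42; c'=1/3, d'=7
back: M1=7
M: M0=0, M1=7, M2=0
seg 0: a=0, c=M0/2=0, d=(M1−M0)/(6·1)=7/6, b=Δ0−h0·(2M0+M1)/6=-31/6
seg 1: a=-4, c=M1/2=7/2, d=(M2−M1)/(6·2)=-7/12, b=Δ1−h1·(2M1+M2)/6=-5/3
t_q=3/2 → seg 1, τ=1/2; S=-4+-5/3·τ+7/2·τ²+-7/12·τ³=-129/32

  seg 0: a=0 b=-31/6 c=0 d=7/6
  seg 1: a=-4 b=-5/3 c=7/2 d=-7/12
S(3/2) = -129/32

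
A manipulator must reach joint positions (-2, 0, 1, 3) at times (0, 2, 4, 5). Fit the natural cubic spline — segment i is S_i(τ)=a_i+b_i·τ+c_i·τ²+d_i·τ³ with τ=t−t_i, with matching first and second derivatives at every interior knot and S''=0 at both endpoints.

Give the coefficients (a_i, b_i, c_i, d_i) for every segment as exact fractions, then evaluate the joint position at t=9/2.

  seg 0: a=-2 b=14/11 c=0 d=-3/44
  seg 1: a=0 b=5/11 c=-9/22 d=19/88
  seg 2: a=1 b=31/22 c=39/44 d=-13/44
S(9/2) = 665/352

Δ: Δ0=1, Δ1=1/2, Δ2=2
row 1: diag=8, rhs=-3; c'=1/4, d'=-3/8
row 2: denom=6−2·1/4=11/2; d'=(9−2·-3/8)/(11/2)=39/22
back: M2=39/22
back: M1=-3/8−1/4·39/22=-9/11
M: M0=0, M1=-9/11, M2=39/22, M3=0
seg 0: a=-2, c=M0/2=0, d=(M1−M0)/(6·2)=-3/44, b=Δ0−h0·(2M0+M1)/6=14/11
seg 1: a=0, c=M1/2=-9/22, d=(M2−M1)/(6·2)=19/88, b=Δ1−h1·(2M1+M2)/6=5/11
seg 2: a=1, c=M2/2=39/44, d=(M3−M2)/(6·1)=-13/44, b=Δ2−h2·(2M2+M3)/6=31/22
t_q=9/2 → seg 2, τ=1/2; S=1+31/22·τ+39/44·τ²+-13/44·τ³=665/352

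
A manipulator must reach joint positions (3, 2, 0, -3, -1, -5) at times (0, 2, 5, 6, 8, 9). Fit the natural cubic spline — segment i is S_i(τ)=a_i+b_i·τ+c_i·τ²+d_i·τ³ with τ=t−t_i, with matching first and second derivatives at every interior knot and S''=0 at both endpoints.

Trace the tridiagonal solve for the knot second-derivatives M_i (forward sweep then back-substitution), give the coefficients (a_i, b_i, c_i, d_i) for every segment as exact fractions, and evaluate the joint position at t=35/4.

Δ: Δ0=-1/2, Δ1=-2/3, Δ2=-3, Δ3=1, Δ4=-4
row 1: diag=10, rhs=-1; c'=3/10, d'=-1/10
row 2: denom=8−3·3/10=71/10; d'=(-14−3·-1/10)/(71/10)=-137/71
row 3: denom=6−1·10/71=416/71; d'=(24−1·-137/71)/(416/71)=1841/416
row 4: denom=6−2·71/208=553/104; d'=(-30−2·1841/416)/(553/104)=-8081/1106
back: M4=-8081/1106
back: M3=1841/416−71/208·-8081/1106=7653/1106
back: M2=-137/71−10/71·7653/1106=-1606/553
back: M1=-1/10−3/10·-1606/553=853/1106
M: M0=0, M1=853/1106, M2=-1606/553, M3=7653/1106, M4=-8081/1106, M5=0
seg 0: a=3, c=M0/2=0, d=(M1−M0)/(6·2)=853/13272, b=Δ0−h0·(2M0+M1)/6=-1256/1659
seg 1: a=2, c=M1/2=853/2212, d=(M2−M1)/(6·3)=-1355/6636, b=Δ1−h1·(2M1+M2)/6=47/3318
seg 2: a=0, c=M2/2=-803/553, d=(M3−M2)/(6·1)=10865/6636, b=Δ2−h2·(2M2+M3)/6=-21137/6636
seg 3: a=-3, c=M3/2=7653/2212, d=(M4−M3)/(6·2)=-7867/6636, b=Δ3−h3·(2M3+M4)/6=-3907/3318
seg 4: a=-1, c=M4/2=-8081/2212, d=(M5−M4)/(6·1)=8081/6636, b=Δ4−h4·(2M4+M5)/6=-5191/3318
t_q=35/4 → seg 4, τ=3/4; S=-1+-5191/3318·τ+-8081/2212·τ²+8081/6636·τ³=-525867/141568

  seg 0: a=3 b=-1256/1659 c=0 d=853/13272
  seg 1: a=2 b=47/3318 c=853/2212 d=-1355/6636
  seg 2: a=0 b=-21137/6636 c=-803/553 d=10865/6636
  seg 3: a=-3 b=-3907/3318 c=7653/2212 d=-7867/6636
  seg 4: a=-1 b=-5191/3318 c=-8081/2212 d=8081/6636
S(35/4) = -525867/141568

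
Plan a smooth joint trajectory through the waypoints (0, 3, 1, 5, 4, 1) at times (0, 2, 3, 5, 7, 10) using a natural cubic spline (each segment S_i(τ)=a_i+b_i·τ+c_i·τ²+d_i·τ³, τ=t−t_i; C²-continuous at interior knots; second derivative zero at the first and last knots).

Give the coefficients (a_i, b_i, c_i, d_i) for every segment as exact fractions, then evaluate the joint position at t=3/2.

Δ: Δ0=3/2, Δ1=-2, Δ2=2, Δ3=-1/2, Δ4=-1
row 1: diag=6, rhs=-21; c'=1/6, d'=-7/2
row 2: denom=6−1·1/6=35/6; d'=(24−1·-7/2)/(35/6)=33/7
row 3: denom=8−2·12/35=256/35; d'=(-15−2·33/7)/(256/35)=-855/256
row 4: denom=10−2·35/128=605/64; d'=(-3−2·-855/256)/(605/64)=471/1210
back: M4=471/1210
back: M3=-855/256−35/128·471/1210=-417/121
back: M2=33/7−12/35·-417/121=3567/605
back: M1=-7/2−1/6·3567/605=-2712/605
M: M0=0, M1=-2712/605, M2=3567/605, M3=-417/121, M4=471/1210, M5=0
seg 0: a=0, c=M0/2=0, d=(M1−M0)/(6·2)=-226/605, b=Δ0−h0·(2M0+M1)/6=3623/1210
seg 1: a=3, c=M1/2=-1356/605, d=(M2−M1)/(6·1)=2093/1210, b=Δ1−h1·(2M1+M2)/6=-1801/1210
seg 2: a=1, c=M2/2=3567/1210, d=(M3−M2)/(6·2)=-471/605, b=Δ2−h2·(2M2+M3)/6=-43/55
seg 3: a=5, c=M3/2=-417/242, d=(M4−M3)/(6·2)=1547/4840, b=Δ3−h3·(2M3+M4)/6=1009/605
seg 4: a=4, c=M4/2=471/2420, d=(M5−M4)/(6·3)=-157/7260, b=Δ4−h4·(2M4+M5)/6=-1681/1210
t_q=3/2 → seg 0, τ=3/2; S=0+3623/1210·τ+0·τ²+-226/605·τ³=3909/1210

  seg 0: a=0 b=3623/1210 c=0 d=-226/605
  seg 1: a=3 b=-1801/1210 c=-1356/605 d=2093/1210
  seg 2: a=1 b=-43/55 c=3567/1210 d=-471/605
  seg 3: a=5 b=1009/605 c=-417/242 d=1547/4840
  seg 4: a=4 b=-1681/1210 c=471/2420 d=-157/7260
S(3/2) = 3909/1210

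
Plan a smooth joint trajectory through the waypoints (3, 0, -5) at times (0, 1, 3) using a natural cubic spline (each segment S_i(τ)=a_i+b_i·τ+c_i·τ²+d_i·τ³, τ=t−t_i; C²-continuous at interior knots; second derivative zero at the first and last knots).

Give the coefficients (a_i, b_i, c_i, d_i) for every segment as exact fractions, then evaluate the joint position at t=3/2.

Δ: Δ0=-3, Δ1=-5/2
row 1: diag=6, rhs=3; c'=1/3, d'=1/2
back: M1=1/2
M: M0=0, M1=1/2, M2=0
seg 0: a=3, c=M0/2=0, d=(M1−M0)/(6·1)=1/12, b=Δ0−h0·(2M0+M1)/6=-37/12
seg 1: a=0, c=M1/2=1/4, d=(M2−M1)/(6·2)=-1/24, b=Δ1−h1·(2M1+M2)/6=-17/6
t_q=3/2 → seg 1, τ=1/2; S=0+-17/6·τ+1/4·τ²+-1/24·τ³=-87/64

  seg 0: a=3 b=-37/12 c=0 d=1/12
  seg 1: a=0 b=-17/6 c=1/4 d=-1/24
S(3/2) = -87/64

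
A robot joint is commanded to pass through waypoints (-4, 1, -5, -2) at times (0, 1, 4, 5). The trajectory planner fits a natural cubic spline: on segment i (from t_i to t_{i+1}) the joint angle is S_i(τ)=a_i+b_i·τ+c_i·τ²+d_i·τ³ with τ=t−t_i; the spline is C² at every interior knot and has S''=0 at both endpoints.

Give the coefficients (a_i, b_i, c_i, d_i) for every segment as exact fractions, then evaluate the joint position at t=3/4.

  seg 0: a=-4 b=346/55 c=0 d=-71/55
  seg 1: a=1 b=133/55 c=-213/55 d=4/5
  seg 2: a=-5 b=43/55 c=183/55 d=-61/55
S(3/4) = 611/3520

Δ: Δ0=5, Δ1=-2, Δ2=3
row 1: diag=8, rhs=-42; c'=3/8, d'=-21/4
row 2: denom=8−3·3/8=55/8; d'=(30−3·-21/4)/(55/8)=366/55
back: M2=366/55
back: M1=-21/4−3/8·366/55=-426/55
M: M0=0, M1=-426/55, M2=366/55, M3=0
seg 0: a=-4, c=M0/2=0, d=(M1−M0)/(6·1)=-71/55, b=Δ0−h0·(2M0+M1)/6=346/55
seg 1: a=1, c=M1/2=-213/55, d=(M2−M1)/(6·3)=4/5, b=Δ1−h1·(2M1+M2)/6=133/55
seg 2: a=-5, c=M2/2=183/55, d=(M3−M2)/(6·1)=-61/55, b=Δ2−h2·(2M2+M3)/6=43/55
t_q=3/4 → seg 0, τ=3/4; S=-4+346/55·τ+0·τ²+-71/55·τ³=611/3520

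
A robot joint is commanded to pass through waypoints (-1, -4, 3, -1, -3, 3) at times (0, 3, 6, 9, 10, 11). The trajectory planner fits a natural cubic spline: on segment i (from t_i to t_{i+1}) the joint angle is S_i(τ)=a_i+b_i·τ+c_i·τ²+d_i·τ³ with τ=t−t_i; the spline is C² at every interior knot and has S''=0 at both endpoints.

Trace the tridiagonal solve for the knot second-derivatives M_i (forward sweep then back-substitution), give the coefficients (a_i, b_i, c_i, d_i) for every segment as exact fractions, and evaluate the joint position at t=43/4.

  seg 0: a=-1 b=-872/417 c=0 d=455/3753
  seg 1: a=-4 b=493/417 c=455/417 d=-295/1251
  seg 2: a=3 b=568/417 c=-430/417 d=166/3753
  seg 3: a=-1 b=-1514/417 c=-88/139 d=944/417
  seg 4: a=-3 b=790/417 c=856/139 d=-856/417
S(43/4) = 1133/1112

Δ: Δ0=-1, Δ1=7/3, Δ2=-4/3, Δ3=-2, Δ4=6
row 1: diag=12, rhs=20; c'=1/4, d'=5/3
row 2: denom=12−3·1/4=45/4; d'=(-22−3·5/3)/(45/4)=-12/5
row 3: denom=8−3·4/15=36/5; d'=(-4−3·-12/5)/(36/5)=4/9
row 4: denom=4−1·5/36=139/36; d'=(48−1·4/9)/(139/36)=1712/139
back: M4=1712/139
back: M3=4/9−5/36·1712/139=-176/139
back: M2=-12/5−4/15·-176/139=-860/417
back: M1=5/3−1/4·-860/417=910/417
M: M0=0, M1=910/417, M2=-860/417, M3=-176/139, M4=1712/139, M5=0
seg 0: a=-1, c=M0/2=0, d=(M1−M0)/(6·3)=455/3753, b=Δ0−h0·(2M0+M1)/6=-872/417
seg 1: a=-4, c=M1/2=455/417, d=(M2−M1)/(6·3)=-295/1251, b=Δ1−h1·(2M1+M2)/6=493/417
seg 2: a=3, c=M2/2=-430/417, d=(M3−M2)/(6·3)=166/3753, b=Δ2−h2·(2M2+M3)/6=568/417
seg 3: a=-1, c=M3/2=-88/139, d=(M4−M3)/(6·1)=944/417, b=Δ3−h3·(2M3+M4)/6=-1514/417
seg 4: a=-3, c=M4/2=856/139, d=(M5−M4)/(6·1)=-856/417, b=Δ4−h4·(2M4+M5)/6=790/417
t_q=43/4 → seg 4, τ=3/4; S=-3+790/417·τ+856/139·τ²+-856/417·τ³=1133/1112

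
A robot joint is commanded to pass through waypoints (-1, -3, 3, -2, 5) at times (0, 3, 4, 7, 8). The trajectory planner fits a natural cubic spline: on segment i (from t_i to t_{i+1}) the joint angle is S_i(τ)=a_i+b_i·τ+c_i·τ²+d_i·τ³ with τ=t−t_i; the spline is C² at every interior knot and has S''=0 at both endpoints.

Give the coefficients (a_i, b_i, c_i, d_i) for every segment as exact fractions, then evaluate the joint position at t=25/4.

Δ: Δ0=-2/3, Δ1=6, Δ2=-5/3, Δ3=7
row 1: diag=8, rhs=40; c'=1/8, d'=5
row 2: denom=8−1·1/8=63/8; d'=(-46−1·5)/(63/8)=-136/21
row 3: denom=8−3·8/21=48/7; d'=(52−3·-136/21)/(48/7)=125/12
back: M3=125/12
back: M2=-136/21−8/21·125/12=-94/9
back: M1=5−1/8·-94/9=227/36
M: M0=0, M1=227/36, M2=-94/9, M3=125/12, M4=0
seg 0: a=-1, c=M0/2=0, d=(M1−M0)/(6·3)=227/648, b=Δ0−h0·(2M0+M1)/6=-275/72
seg 1: a=-3, c=M1/2=227/72, d=(M2−M1)/(6·1)=-67/24, b=Δ1−h1·(2M1+M2)/6=203/36
seg 2: a=3, c=M2/2=-47/9, d=(M3−M2)/(6·3)=751/648, b=Δ2−h2·(2M2+M3)/6=257/72
seg 3: a=-2, c=M3/2=125/24, d=(M4−M3)/(6·1)=-125/72, b=Δ3−h3·(2M3+M4)/6=127/36
t_q=25/4 → seg 2, τ=9/4; S=3+257/72·τ+-47/9·τ²+751/648·τ³=-1129/512

  seg 0: a=-1 b=-275/72 c=0 d=227/648
  seg 1: a=-3 b=203/36 c=227/72 d=-67/24
  seg 2: a=3 b=257/72 c=-47/9 d=751/648
  seg 3: a=-2 b=127/36 c=125/24 d=-125/72
S(25/4) = -1129/512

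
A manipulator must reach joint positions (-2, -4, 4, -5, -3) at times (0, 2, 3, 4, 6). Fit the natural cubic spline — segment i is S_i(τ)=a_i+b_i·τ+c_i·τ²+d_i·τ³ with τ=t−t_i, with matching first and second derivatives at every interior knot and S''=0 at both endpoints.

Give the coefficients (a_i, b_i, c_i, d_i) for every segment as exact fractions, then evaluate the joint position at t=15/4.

Δ: Δ0=-1, Δ1=8, Δ2=-9, Δ3=1
row 1: diag=6, rhs=54; c'=1/6, d'=9
row 2: denom=4−1·1/6=23/6; d'=(-102−1·9)/(23/6)=-666/23
row 3: denom=6−1·6/23=132/23; d'=(60−1·-666/23)/(132/23)=31/2
back: M3=31/2
back: M2=-666/23−6/23·31/2=-33
back: M1=9−1/6·-33=29/2
M: M0=0, M1=29/2, M2=-33, M3=31/2, M4=0
seg 0: a=-2, c=M0/2=0, d=(M1−M0)/(6·2)=29/24, b=Δ0−h0·(2M0+M1)/6=-35/6
seg 1: a=-4, c=M1/2=29/4, d=(M2−M1)/(6·1)=-95/12, b=Δ1−h1·(2M1+M2)/6=26/3
seg 2: a=4, c=M2/2=-33/2, d=(M3−M2)/(6·1)=97/12, b=Δ2−h2·(2M2+M3)/6=-7/12
seg 3: a=-5, c=M3/2=31/4, d=(M4−M3)/(6·2)=-31/24, b=Δ3−h3·(2M3+M4)/6=-28/3
t_q=15/4 → seg 2, τ=3/4; S=4+-7/12·τ+-33/2·τ²+97/12·τ³=-591/256

  seg 0: a=-2 b=-35/6 c=0 d=29/24
  seg 1: a=-4 b=26/3 c=29/4 d=-95/12
  seg 2: a=4 b=-7/12 c=-33/2 d=97/12
  seg 3: a=-5 b=-28/3 c=31/4 d=-31/24
S(15/4) = -591/256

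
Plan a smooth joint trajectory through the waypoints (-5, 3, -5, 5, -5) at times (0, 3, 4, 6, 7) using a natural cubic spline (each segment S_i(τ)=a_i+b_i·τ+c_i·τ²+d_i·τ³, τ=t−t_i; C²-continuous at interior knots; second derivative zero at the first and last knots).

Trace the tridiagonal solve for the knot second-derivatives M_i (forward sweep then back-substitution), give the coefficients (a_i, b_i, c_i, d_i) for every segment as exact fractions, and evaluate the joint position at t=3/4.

Δ: Δ0=8/3, Δ1=-8, Δ2=5, Δ3=-10
row 1: diag=8, rhs=-64; c'=1/8, d'=-8
row 2: denom=6−1·1/8=47/8; d'=(78−1·-8)/(47/8)=688/47
row 3: denom=6−2·16/47=250/47; d'=(-90−2·688/47)/(250/47)=-2803/125
back: M3=-2803/125
back: M2=688/47−16/47·-2803/125=2784/125
back: M1=-8−1/8·2784/125=-1348/125
M: M0=0, M1=-1348/125, M2=2784/125, M3=-2803/125, M4=0
seg 0: a=-5, c=M0/2=0, d=(M1−M0)/(6·3)=-674/1125, b=Δ0−h0·(2M0+M1)/6=3022/375
seg 1: a=3, c=M1/2=-674/125, d=(M2−M1)/(6·1)=2066/375, b=Δ1−h1·(2M1+M2)/6=-3044/375
seg 2: a=-5, c=M2/2=1392/125, d=(M3−M2)/(6·2)=-5587/1500, b=Δ2−h2·(2M2+M3)/6=-178/75
seg 3: a=5, c=M3/2=-2803/250, d=(M4−M3)/(6·1)=2803/750, b=Δ3−h3·(2M3+M4)/6=-947/375
t_q=3/4 → seg 0, τ=3/4; S=-5+3022/375·τ+0·τ²+-674/1125·τ³=633/800

  seg 0: a=-5 b=3022/375 c=0 d=-674/1125
  seg 1: a=3 b=-3044/375 c=-674/125 d=2066/375
  seg 2: a=-5 b=-178/75 c=1392/125 d=-5587/1500
  seg 3: a=5 b=-947/375 c=-2803/250 d=2803/750
S(3/4) = 633/800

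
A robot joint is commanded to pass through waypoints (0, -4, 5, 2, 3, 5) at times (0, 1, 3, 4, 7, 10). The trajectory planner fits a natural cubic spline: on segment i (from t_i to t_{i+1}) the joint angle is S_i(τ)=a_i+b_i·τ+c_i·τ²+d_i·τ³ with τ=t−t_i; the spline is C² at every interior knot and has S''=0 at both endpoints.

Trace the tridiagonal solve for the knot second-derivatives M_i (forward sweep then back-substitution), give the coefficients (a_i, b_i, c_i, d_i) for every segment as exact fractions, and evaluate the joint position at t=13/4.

Δ: Δ0=-4, Δ1=9/2, Δ2=-3, Δ3=1/3, Δ4=2/3
row 1: diag=6, rhs=51; c'=1/3, d'=17/2
row 2: denom=6−2·1/3=16/3; d'=(-45−2·17/2)/(16/3)=-93/8
row 3: denom=8−1·3/16=125/16; d'=(20−1·-93/8)/(125/16)=506/125
row 4: denom=12−3·48/125=1356/125; d'=(2−3·506/125)/(1356/125)=-317/339
back: M4=-317/339
back: M3=506/125−48/125·-317/339=498/113
back: M2=-93/8−3/16·498/113=-1407/113
back: M1=17/2−1/3·-1407/113=2859/226
M: M0=0, M1=2859/226, M2=-1407/113, M3=498/113, M4=-317/339, M5=0
seg 0: a=0, c=M0/2=0, d=(M1−M0)/(6·1)=953/452, b=Δ0−h0·(2M0+M1)/6=-2761/452
seg 1: a=-4, c=M1/2=2859/452, d=(M2−M1)/(6·2)=-1891/904, b=Δ1−h1·(2M1+M2)/6=49/226
seg 2: a=5, c=M2/2=-1407/226, d=(M3−M2)/(6·1)=635/226, b=Δ2−h2·(2M2+M3)/6=47/113
seg 3: a=2, c=M3/2=249/113, d=(M4−M3)/(6·3)=-1811/6102, b=Δ3−h3·(2M3+M4)/6=-815/226
seg 4: a=3, c=M4/2=-317/678, d=(M5−M4)/(6·3)=317/6102, b=Δ4−h4·(2M4+M5)/6=181/113
t_q=13/4 → seg 2, τ=1/4; S=5+47/113·τ+-1407/226·τ²+635/226·τ³=68831/14464

  seg 0: a=0 b=-2761/452 c=0 d=953/452
  seg 1: a=-4 b=49/226 c=2859/452 d=-1891/904
  seg 2: a=5 b=47/113 c=-1407/226 d=635/226
  seg 3: a=2 b=-815/226 c=249/113 d=-1811/6102
  seg 4: a=3 b=181/113 c=-317/678 d=317/6102
S(13/4) = 68831/14464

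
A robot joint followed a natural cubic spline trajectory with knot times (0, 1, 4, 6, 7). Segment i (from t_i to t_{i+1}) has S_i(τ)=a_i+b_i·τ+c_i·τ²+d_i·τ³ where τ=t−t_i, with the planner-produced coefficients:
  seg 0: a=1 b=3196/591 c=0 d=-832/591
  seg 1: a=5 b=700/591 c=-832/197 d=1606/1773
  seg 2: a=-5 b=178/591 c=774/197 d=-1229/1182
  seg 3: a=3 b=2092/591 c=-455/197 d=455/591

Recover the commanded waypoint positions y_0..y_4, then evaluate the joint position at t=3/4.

y_0 = S_0(0) = a_0 = 1
y_1 = S_1(0) = a_1 = 5
y_2 = S_2(0) = a_2 = -5
y_3 = S_3(0) = a_3 = 3
y_4 = S_3(1) = 5
t_q=3/4 is in segment 0 (τ=3/4); S_0(τ)=879/197

y_0=1 y_1=5 y_2=-5 y_3=3 y_4=5
S(3/4) = 879/197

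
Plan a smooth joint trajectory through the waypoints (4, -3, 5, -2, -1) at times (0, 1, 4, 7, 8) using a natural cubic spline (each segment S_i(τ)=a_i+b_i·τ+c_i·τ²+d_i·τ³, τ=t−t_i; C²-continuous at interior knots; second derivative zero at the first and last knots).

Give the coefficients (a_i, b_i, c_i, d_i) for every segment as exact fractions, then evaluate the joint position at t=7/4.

Δ: Δ0=-7, Δ1=8/3, Δ2=-7/3, Δ3=1
row 1: diag=8, rhs=58; c'=3/8, d'=29/4
row 2: denom=12−3·3/8=87/8; d'=(-30−3·29/4)/(87/8)=-138/29
row 3: denom=8−3·8/29=208/29; d'=(20−3·-138/29)/(208/29)=497/104
back: M3=497/104
back: M2=-138/29−8/29·497/104=-79/13
back: M1=29/4−3/8·-79/13=991/104
M: M0=0, M1=991/104, M2=-79/13, M3=497/104, M4=0
seg 0: a=4, c=M0/2=0, d=(M1−M0)/(6·1)=991/624, b=Δ0−h0·(2M0+M1)/6=-5359/624
seg 1: a=-3, c=M1/2=991/208, d=(M2−M1)/(6·3)=-541/624, b=Δ1−h1·(2M1+M2)/6=-1193/312
seg 2: a=5, c=M2/2=-79/26, d=(M3−M2)/(6·3)=1129/1872, b=Δ2−h2·(2M2+M3)/6=65/48
seg 3: a=-2, c=M3/2=497/208, d=(M4−M3)/(6·1)=-497/624, b=Δ3−h3·(2M3+M4)/6=-185/312
t_q=7/4 → seg 1, τ=3/4; S=-3+-1193/312·τ+991/208·τ²+-541/624·τ³=-47305/13312

  seg 0: a=4 b=-5359/624 c=0 d=991/624
  seg 1: a=-3 b=-1193/312 c=991/208 d=-541/624
  seg 2: a=5 b=65/48 c=-79/26 d=1129/1872
  seg 3: a=-2 b=-185/312 c=497/208 d=-497/624
S(7/4) = -47305/13312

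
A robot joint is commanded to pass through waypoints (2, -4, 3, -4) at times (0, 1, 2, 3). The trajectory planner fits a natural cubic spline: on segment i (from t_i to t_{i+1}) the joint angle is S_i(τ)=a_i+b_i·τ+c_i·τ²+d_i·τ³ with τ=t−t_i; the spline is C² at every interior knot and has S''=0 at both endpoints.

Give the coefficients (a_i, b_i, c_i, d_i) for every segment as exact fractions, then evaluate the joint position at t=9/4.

  seg 0: a=2 b=-52/5 c=0 d=22/5
  seg 1: a=-4 b=14/5 c=66/5 d=-9
  seg 2: a=3 b=11/5 c=-69/5 d=23/5
S(9/4) = 883/320

Δ: Δ0=-6, Δ1=7, Δ2=-7
row 1: diag=4, rhs=78; c'=1/4, d'=39/2
row 2: denom=4−1·1/4=15/4; d'=(-84−1·39/2)/(15/4)=-138/5
back: M2=-138/5
back: M1=39/2−1/4·-138/5=132/5
M: M0=0, M1=132/5, M2=-138/5, M3=0
seg 0: a=2, c=M0/2=0, d=(M1−M0)/(6·1)=22/5, b=Δ0−h0·(2M0+M1)/6=-52/5
seg 1: a=-4, c=M1/2=66/5, d=(M2−M1)/(6·1)=-9, b=Δ1−h1·(2M1+M2)/6=14/5
seg 2: a=3, c=M2/2=-69/5, d=(M3−M2)/(6·1)=23/5, b=Δ2−h2·(2M2+M3)/6=11/5
t_q=9/4 → seg 2, τ=1/4; S=3+11/5·τ+-69/5·τ²+23/5·τ³=883/320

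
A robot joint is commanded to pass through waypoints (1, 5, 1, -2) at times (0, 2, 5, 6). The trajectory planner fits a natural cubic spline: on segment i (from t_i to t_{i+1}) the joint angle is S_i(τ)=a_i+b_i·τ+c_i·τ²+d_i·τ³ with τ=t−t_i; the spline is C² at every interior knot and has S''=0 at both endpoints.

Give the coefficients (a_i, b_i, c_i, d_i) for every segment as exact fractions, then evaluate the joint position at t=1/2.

Δ: Δ0=2, Δ1=-4/3, Δ2=-3
row 1: diag=10, rhs=-20; c'=3/10, d'=-2
row 2: denom=8−3·3/10=71/10; d'=(-10−3·-2)/(71/10)=-40/71
back: M2=-40/71
back: M1=-2−3/10·-40/71=-130/71
M: M0=0, M1=-130/71, M2=-40/71, M3=0
seg 0: a=1, c=M0/2=0, d=(M1−M0)/(6·2)=-65/426, b=Δ0−h0·(2M0+M1)/6=556/213
seg 1: a=5, c=M1/2=-65/71, d=(M2−M1)/(6·3)=5/71, b=Δ1−h1·(2M1+M2)/6=166/213
seg 2: a=1, c=M2/2=-20/71, d=(M3−M2)/(6·1)=20/213, b=Δ2−h2·(2M2+M3)/6=-599/213
t_q=1/2 → seg 0, τ=1/2; S=1+556/213·τ+0·τ²+-65/426·τ³=2597/1136

  seg 0: a=1 b=556/213 c=0 d=-65/426
  seg 1: a=5 b=166/213 c=-65/71 d=5/71
  seg 2: a=1 b=-599/213 c=-20/71 d=20/213
S(1/2) = 2597/1136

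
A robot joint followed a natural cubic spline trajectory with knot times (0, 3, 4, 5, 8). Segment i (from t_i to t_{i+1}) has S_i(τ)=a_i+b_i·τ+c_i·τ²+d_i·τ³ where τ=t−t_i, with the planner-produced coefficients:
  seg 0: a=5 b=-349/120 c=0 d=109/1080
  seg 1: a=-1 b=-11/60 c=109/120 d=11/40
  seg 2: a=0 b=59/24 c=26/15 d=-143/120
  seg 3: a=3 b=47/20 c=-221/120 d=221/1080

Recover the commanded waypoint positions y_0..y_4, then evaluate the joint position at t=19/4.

y_0 = S_0(0) = a_0 = 5
y_1 = S_1(0) = a_1 = -1
y_2 = S_2(0) = a_2 = 0
y_3 = S_3(0) = a_3 = 3
y_4 = S_3(3) = -1
t_q=19/4 is in segment 2 (τ=3/4); S_2(τ)=5929/2560

y_0=5 y_1=-1 y_2=0 y_3=3 y_4=-1
S(19/4) = 5929/2560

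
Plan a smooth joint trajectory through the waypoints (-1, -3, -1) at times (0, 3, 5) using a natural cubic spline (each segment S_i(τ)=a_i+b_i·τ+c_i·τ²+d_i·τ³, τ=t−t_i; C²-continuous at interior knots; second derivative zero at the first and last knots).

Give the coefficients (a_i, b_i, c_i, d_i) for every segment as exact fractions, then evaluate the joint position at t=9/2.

  seg 0: a=-1 b=-7/6 c=0 d=1/18
  seg 1: a=-3 b=1/3 c=1/2 d=-1/12
S(9/2) = -53/32

Δ: Δ0=-2/3, Δ1=1
row 1: diag=10, rhs=10; c'=1/5, d'=1
back: M1=1
M: M0=0, M1=1, M2=0
seg 0: a=-1, c=M0/2=0, d=(M1−M0)/(6·3)=1/18, b=Δ0−h0·(2M0+M1)/6=-7/6
seg 1: a=-3, c=M1/2=1/2, d=(M2−M1)/(6·2)=-1/12, b=Δ1−h1·(2M1+M2)/6=1/3
t_q=9/2 → seg 1, τ=3/2; S=-3+1/3·τ+1/2·τ²+-1/12·τ³=-53/32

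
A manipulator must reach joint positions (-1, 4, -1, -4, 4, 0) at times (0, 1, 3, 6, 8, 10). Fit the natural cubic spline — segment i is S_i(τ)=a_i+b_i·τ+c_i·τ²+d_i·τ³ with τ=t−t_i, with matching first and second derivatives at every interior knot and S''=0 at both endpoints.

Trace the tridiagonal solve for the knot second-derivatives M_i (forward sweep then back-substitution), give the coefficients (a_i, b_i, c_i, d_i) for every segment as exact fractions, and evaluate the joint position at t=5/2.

Δ: Δ0=5, Δ1=-5/2, Δ2=-1, Δ3=4, Δ4=-2
row 1: diag=6, rhs=-45; c'=1/3, d'=-15/2
row 2: denom=10−2·1/3=28/3; d'=(9−2·-15/2)/(28/3)=18/7
row 3: denom=10−3·9/28=253/28; d'=(30−3·18/7)/(253/28)=624/253
row 4: denom=8−2·56/253=1912/253; d'=(-36−2·624/253)/(1912/253)=-2589/478
back: M4=-2589/478
back: M3=624/253−56/253·-2589/478=876/239
back: M2=18/7−9/28·876/239=333/239
back: M1=-15/2−1/3·333/239=-3807/478
M: M0=0, M1=-3807/478, M2=333/239, M3=876/239, M4=-2589/478, M5=0
seg 0: a=-1, c=M0/2=0, d=(M1−M0)/(6·1)=-1269/956, b=Δ0−h0·(2M0+M1)/6=6049/956
seg 1: a=4, c=M1/2=-3807/956, d=(M2−M1)/(6·2)=1491/1912, b=Δ1−h1·(2M1+M2)/6=1121/478
seg 2: a=-1, c=M2/2=333/478, d=(M3−M2)/(6·3)=181/1434, b=Δ2−h2·(2M2+M3)/6=-1010/239
seg 3: a=-4, c=M3/2=438/239, d=(M4−M3)/(6·2)=-1447/1912, b=Δ3−h3·(2M3+M4)/6=1607/478
seg 4: a=4, c=M4/2=-2589/956, d=(M5−M4)/(6·2)=863/1912, b=Δ4−h4·(2M4+M5)/6=385/239
t_q=5/2 → seg 1, τ=3/2; S=4+1121/478·τ+-3807/956·τ²+1491/1912·τ³=18197/15296

  seg 0: a=-1 b=6049/956 c=0 d=-1269/956
  seg 1: a=4 b=1121/478 c=-3807/956 d=1491/1912
  seg 2: a=-1 b=-1010/239 c=333/478 d=181/1434
  seg 3: a=-4 b=1607/478 c=438/239 d=-1447/1912
  seg 4: a=4 b=385/239 c=-2589/956 d=863/1912
S(5/2) = 18197/15296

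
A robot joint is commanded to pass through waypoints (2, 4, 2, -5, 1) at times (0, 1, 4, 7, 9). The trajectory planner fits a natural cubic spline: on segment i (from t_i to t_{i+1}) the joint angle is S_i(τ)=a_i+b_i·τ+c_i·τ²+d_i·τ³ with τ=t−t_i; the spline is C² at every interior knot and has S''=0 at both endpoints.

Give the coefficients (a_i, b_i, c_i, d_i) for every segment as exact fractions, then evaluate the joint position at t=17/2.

Δ: Δ0=2, Δ1=-2/3, Δ2=-7/3, Δ3=3
row 1: diag=8, rhs=-16; c'=3/8, d'=-2
row 2: denom=12−3·3/8=87/8; d'=(-10−3·-2)/(87/8)=-32/87
row 3: denom=10−3·8/29=266/29; d'=(32−3·-32/87)/(266/29)=480/133
back: M3=480/133
back: M2=-32/87−8/29·480/133=-544/399
back: M1=-2−3/8·-544/399=-198/133
M: M0=0, M1=-198/133, M2=-544/399, M3=480/133, M4=0
seg 0: a=2, c=M0/2=0, d=(M1−M0)/(6·1)=-33/133, b=Δ0−h0·(2M0+M1)/6=299/133
seg 1: a=4, c=M1/2=-99/133, d=(M2−M1)/(6·3)=25/3591, b=Δ1−h1·(2M1+M2)/6=200/133
seg 2: a=2, c=M2/2=-272/399, d=(M3−M2)/(6·3)=992/3591, b=Δ2−h2·(2M2+M3)/6=-369/133
seg 3: a=-5, c=M3/2=240/133, d=(M4−M3)/(6·2)=-40/133, b=Δ3−h3·(2M3+M4)/6=79/133
t_q=17/2 → seg 3, τ=3/2; S=-5+79/133·τ+240/133·τ²+-40/133·τ³=-283/266

  seg 0: a=2 b=299/133 c=0 d=-33/133
  seg 1: a=4 b=200/133 c=-99/133 d=25/3591
  seg 2: a=2 b=-369/133 c=-272/399 d=992/3591
  seg 3: a=-5 b=79/133 c=240/133 d=-40/133
S(17/2) = -283/266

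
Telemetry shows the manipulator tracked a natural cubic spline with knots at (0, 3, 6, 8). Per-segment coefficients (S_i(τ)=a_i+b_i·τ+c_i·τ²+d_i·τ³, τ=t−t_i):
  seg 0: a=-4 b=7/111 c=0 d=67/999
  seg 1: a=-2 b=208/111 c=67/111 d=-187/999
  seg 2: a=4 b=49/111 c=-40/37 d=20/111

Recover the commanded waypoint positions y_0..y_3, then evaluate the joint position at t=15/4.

y_0=-4 y_1=-2 y_2=4 y_3=2
S(15/4) = -791/2368

y_0 = S_0(0) = a_0 = -4
y_1 = S_1(0) = a_1 = -2
y_2 = S_2(0) = a_2 = 4
y_3 = S_2(2) = 2
t_q=15/4 is in segment 1 (τ=3/4); S_1(τ)=-791/2368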